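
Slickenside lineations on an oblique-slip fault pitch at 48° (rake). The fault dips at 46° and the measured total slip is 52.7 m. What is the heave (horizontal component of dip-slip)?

dip-slip = net slip × sin(rake) = 52.7 m × sin(48°) = 39.16 m
heave = dip-slip × cos(dip) = 39.16 × cos(46°) = 27.2 m

27.2 m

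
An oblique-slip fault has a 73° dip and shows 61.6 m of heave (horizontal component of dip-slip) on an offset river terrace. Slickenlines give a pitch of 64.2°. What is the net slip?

dip-slip = heave / cos(dip) = 61.6 / cos(73°) = 210.7 m
net slip = dip-slip / sin(rake) = 210.7 / sin(64.2°) = 234 m

234 m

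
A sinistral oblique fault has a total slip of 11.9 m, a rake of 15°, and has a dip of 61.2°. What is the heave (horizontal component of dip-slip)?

1.48 m

dip-slip = net slip × sin(rake) = 11.9 m × sin(15°) = 3.080 m
heave = dip-slip × cos(dip) = 3.080 × cos(61.2°) = 1.48 m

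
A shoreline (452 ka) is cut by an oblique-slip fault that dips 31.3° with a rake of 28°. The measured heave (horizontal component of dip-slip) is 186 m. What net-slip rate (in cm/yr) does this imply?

dip-slip = heave / cos(dip) = 186 / cos(31.3°) = 217.7 m
net slip = dip-slip / sin(rake) = 217.7 / sin(28°) = 463.7 m
rate = 463.7 m / 452 ka = 0.00103 m/yr = 0.103 cm/yr

0.103 cm/yr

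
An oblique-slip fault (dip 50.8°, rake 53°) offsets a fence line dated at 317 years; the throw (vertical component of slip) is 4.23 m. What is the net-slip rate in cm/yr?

dip-slip = throw / sin(dip) = 4.23 / sin(50.8°) = 5.458 m
net slip = dip-slip / sin(rake) = 5.458 / sin(53°) = 6.835 m
rate = 6.835 m / 317 years = 0.0216 m/yr = 2.16 cm/yr

2.16 cm/yr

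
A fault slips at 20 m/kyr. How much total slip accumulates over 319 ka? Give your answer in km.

slip = rate × time = 20 m/kyr × 319 ka = 6380 m = 6.38 km

6.38 km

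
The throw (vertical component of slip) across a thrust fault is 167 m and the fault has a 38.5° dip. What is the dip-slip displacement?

268 m

dip-slip = throw / sin(dip) = 167 / sin(38.5°) = 268 m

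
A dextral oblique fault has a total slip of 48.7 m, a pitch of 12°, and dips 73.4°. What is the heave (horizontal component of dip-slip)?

2.89 m

dip-slip = net slip × sin(rake) = 48.7 m × sin(12°) = 10.13 m
heave = dip-slip × cos(dip) = 10.13 × cos(73.4°) = 2.89 m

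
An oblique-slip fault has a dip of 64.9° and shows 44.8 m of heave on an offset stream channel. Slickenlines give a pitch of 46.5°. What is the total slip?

dip-slip = heave / cos(dip) = 44.8 / cos(64.9°) = 105.6 m
net slip = dip-slip / sin(rake) = 105.6 / sin(46.5°) = 146 m

146 m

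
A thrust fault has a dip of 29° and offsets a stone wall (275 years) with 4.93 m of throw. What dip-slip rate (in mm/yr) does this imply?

37 mm/yr

dip-slip = throw / sin(dip) = 4.93 m / sin(29°) = 10.17 m
rate = 10.17 m / 275 years = 0.0370 m/yr = 37 mm/yr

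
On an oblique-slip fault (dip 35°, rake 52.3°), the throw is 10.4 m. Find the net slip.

dip-slip = throw / sin(dip) = 10.4 / sin(35°) = 18.13 m
net slip = dip-slip / sin(rake) = 18.13 / sin(52.3°) = 22.9 m

22.9 m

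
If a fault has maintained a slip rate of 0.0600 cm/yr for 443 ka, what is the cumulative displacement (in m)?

slip = rate × time = 0.0600 cm/yr × 443 ka = 266 m

266 m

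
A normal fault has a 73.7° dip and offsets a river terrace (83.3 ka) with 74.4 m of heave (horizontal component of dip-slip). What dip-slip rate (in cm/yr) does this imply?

dip-slip = heave / cos(dip) = 74.4 m / cos(73.7°) = 265.1 m
rate = 265.1 m / 83.3 ka = 0.00318 m/yr = 0.318 cm/yr

0.318 cm/yr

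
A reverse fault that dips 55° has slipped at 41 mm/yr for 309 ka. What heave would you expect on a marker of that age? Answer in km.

7.27 km

dip-slip = rate × time = 41 mm/yr × 309 ka = 12670 m
heave = dip-slip × cos(dip) = 12670 × cos(55°) = 7270 m = 7.27 km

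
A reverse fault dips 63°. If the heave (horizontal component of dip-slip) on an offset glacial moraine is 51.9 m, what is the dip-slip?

dip-slip = heave / cos(dip) = 51.9 / cos(63°) = 114 m

114 m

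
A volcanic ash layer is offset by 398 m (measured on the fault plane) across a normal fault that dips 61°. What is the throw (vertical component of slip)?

throw = dip-slip × sin(dip) = 398 m × sin(61°) = 348 m

348 m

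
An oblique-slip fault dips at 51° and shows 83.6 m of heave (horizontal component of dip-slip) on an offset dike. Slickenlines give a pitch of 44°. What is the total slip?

191 m

dip-slip = heave / cos(dip) = 83.6 / cos(51°) = 132.8 m
net slip = dip-slip / sin(rake) = 132.8 / sin(44°) = 191 m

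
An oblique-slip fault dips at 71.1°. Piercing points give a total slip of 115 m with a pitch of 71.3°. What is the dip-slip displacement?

109 m

dip-slip = net slip × sin(rake) = 115 m × sin(71.3°) = 109 m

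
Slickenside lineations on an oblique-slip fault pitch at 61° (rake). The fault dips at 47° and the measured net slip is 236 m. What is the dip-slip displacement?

206 m

dip-slip = net slip × sin(rake) = 236 m × sin(61°) = 206 m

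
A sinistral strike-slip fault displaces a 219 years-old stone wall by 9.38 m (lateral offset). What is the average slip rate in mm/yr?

42.8 mm/yr

rate = 9.38 m / 219 years = 0.0428 m/yr = 42.8 mm/yr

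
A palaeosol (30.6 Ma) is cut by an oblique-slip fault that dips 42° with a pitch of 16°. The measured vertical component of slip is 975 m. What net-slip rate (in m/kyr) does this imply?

dip-slip = throw / sin(dip) = 975 / sin(42°) = 1457 m
net slip = dip-slip / sin(rake) = 1457 / sin(16°) = 5286 m
rate = 5286 m / 30.6 Ma = 0.000173 m/yr = 0.173 m/kyr

0.173 m/kyr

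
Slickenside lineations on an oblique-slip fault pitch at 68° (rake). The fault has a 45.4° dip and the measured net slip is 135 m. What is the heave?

87.9 m

dip-slip = net slip × sin(rake) = 135 m × sin(68°) = 125.2 m
heave = dip-slip × cos(dip) = 125.2 × cos(45.4°) = 87.9 m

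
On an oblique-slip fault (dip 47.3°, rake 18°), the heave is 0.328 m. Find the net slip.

1.57 m

dip-slip = heave / cos(dip) = 0.328 / cos(47.3°) = 0.4837 m
net slip = dip-slip / sin(rake) = 0.4837 / sin(18°) = 1.57 m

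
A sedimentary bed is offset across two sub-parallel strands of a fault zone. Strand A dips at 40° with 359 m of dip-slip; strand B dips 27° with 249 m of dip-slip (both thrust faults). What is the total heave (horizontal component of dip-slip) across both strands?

heave_A = 359 × cos(40°) = 275 m
heave_B = 249 × cos(27°) = 221.9 m
total = 275 + 221.9 = 497 m

497 m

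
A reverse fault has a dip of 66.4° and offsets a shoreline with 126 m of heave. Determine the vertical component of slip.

288 m

throw = heave × tan(dip) = 126 × tan(66.4°) = 288 m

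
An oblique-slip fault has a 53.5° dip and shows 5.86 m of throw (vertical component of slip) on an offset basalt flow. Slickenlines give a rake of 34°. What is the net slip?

dip-slip = throw / sin(dip) = 5.86 / sin(53.5°) = 7.290 m
net slip = dip-slip / sin(rake) = 7.290 / sin(34°) = 13 m

13 m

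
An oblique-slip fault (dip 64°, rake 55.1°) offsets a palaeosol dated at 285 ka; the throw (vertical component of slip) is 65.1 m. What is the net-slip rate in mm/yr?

0.310 mm/yr

dip-slip = throw / sin(dip) = 65.1 / sin(64°) = 72.43 m
net slip = dip-slip / sin(rake) = 72.43 / sin(55.1°) = 88.31 m
rate = 88.31 m / 285 ka = 0.000310 m/yr = 0.310 mm/yr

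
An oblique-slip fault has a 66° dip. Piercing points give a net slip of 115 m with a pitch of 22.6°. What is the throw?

40.4 m

dip-slip = net slip × sin(rake) = 115 m × sin(22.6°) = 44.19 m
throw = dip-slip × sin(dip) = 44.19 × sin(66°) = 40.4 m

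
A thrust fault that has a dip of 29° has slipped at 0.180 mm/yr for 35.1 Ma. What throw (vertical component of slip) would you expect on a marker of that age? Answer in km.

3.06 km

dip-slip = rate × time = 0.180 mm/yr × 35.1 Ma = 6318 m
throw = dip-slip × sin(dip) = 6318 × sin(29°) = 3060 m = 3.06 km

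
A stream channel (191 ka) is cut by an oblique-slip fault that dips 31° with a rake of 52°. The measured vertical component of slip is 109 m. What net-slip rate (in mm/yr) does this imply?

dip-slip = throw / sin(dip) = 109 / sin(31°) = 211.6 m
net slip = dip-slip / sin(rake) = 211.6 / sin(52°) = 268.6 m
rate = 268.6 m / 191 ka = 0.00141 m/yr = 1.41 mm/yr

1.41 mm/yr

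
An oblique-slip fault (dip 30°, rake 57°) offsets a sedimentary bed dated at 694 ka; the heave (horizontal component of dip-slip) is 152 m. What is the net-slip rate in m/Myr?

302 m/Myr

dip-slip = heave / cos(dip) = 152 / cos(30°) = 175.5 m
net slip = dip-slip / sin(rake) = 175.5 / sin(57°) = 209.3 m
rate = 209.3 m / 694 ka = 0.000302 m/yr = 302 m/Myr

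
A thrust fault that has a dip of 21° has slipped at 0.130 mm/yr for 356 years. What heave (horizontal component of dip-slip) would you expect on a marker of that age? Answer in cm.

4.32 cm

dip-slip = rate × time = 0.130 mm/yr × 356 years = 0.04628 m
heave = dip-slip × cos(dip) = 0.04628 × cos(21°) = 0.0432 m = 4.32 cm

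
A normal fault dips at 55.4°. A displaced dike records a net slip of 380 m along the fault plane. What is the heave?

216 m

heave = dip-slip × cos(dip) = 380 m × cos(55.4°) = 216 m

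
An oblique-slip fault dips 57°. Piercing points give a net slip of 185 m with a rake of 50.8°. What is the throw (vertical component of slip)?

120 m

dip-slip = net slip × sin(rake) = 185 m × sin(50.8°) = 143.4 m
throw = dip-slip × sin(dip) = 143.4 × sin(57°) = 120 m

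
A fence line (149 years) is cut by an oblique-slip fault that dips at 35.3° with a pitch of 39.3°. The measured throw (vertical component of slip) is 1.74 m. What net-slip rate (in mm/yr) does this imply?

31.9 mm/yr

dip-slip = throw / sin(dip) = 1.74 / sin(35.3°) = 3.011 m
net slip = dip-slip / sin(rake) = 3.011 / sin(39.3°) = 4.754 m
rate = 4.754 m / 149 years = 0.0319 m/yr = 31.9 mm/yr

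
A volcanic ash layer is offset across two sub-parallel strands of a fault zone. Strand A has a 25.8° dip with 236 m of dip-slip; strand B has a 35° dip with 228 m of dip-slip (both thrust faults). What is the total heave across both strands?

heave_A = 236 × cos(25.8°) = 212.5 m
heave_B = 228 × cos(35°) = 186.8 m
total = 212.5 + 186.8 = 399 m

399 m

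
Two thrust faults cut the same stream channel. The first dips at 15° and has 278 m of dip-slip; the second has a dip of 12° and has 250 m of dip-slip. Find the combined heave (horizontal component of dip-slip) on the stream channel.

513 m

heave_A = 278 × cos(15°) = 268.5 m
heave_B = 250 × cos(12°) = 244.5 m
total = 268.5 + 244.5 = 513 m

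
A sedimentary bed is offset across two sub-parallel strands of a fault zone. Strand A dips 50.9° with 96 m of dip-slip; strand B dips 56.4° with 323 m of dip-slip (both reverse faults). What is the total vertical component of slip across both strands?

throw_A = 96 × sin(50.9°) = 74.50 m
throw_B = 323 × sin(56.4°) = 269 m
total = 74.50 + 269 = 344 m

344 m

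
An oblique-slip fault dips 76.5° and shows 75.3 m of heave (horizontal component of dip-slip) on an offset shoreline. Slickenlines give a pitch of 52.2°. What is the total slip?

dip-slip = heave / cos(dip) = 75.3 / cos(76.5°) = 322.6 m
net slip = dip-slip / sin(rake) = 322.6 / sin(52.2°) = 408 m

408 m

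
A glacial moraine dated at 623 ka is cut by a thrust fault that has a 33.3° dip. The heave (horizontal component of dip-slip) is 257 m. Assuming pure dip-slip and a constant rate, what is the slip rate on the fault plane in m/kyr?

0.494 m/kyr

dip-slip = heave / cos(dip) = 257 m / cos(33.3°) = 307.5 m
rate = 307.5 m / 623 ka = 0.000494 m/yr = 0.494 m/kyr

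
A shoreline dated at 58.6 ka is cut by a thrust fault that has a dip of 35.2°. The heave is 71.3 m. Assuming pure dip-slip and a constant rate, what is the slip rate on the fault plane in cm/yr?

dip-slip = heave / cos(dip) = 71.3 m / cos(35.2°) = 87.26 m
rate = 87.26 m / 58.6 ka = 0.00149 m/yr = 0.149 cm/yr

0.149 cm/yr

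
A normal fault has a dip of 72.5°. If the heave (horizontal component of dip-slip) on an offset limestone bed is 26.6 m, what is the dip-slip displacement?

dip-slip = heave / cos(dip) = 26.6 / cos(72.5°) = 88.5 m

88.5 m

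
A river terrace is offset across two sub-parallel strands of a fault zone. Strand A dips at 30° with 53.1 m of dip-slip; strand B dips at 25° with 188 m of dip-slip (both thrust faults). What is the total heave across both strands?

heave_A = 53.1 × cos(30°) = 45.99 m
heave_B = 188 × cos(25°) = 170.4 m
total = 45.99 + 170.4 = 216 m

216 m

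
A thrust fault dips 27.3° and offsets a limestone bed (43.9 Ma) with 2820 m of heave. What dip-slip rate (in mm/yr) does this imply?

dip-slip = heave / cos(dip) = 2820 m / cos(27.3°) = 3173 m
rate = 3173 m / 43.9 Ma = 0.0000723 m/yr = 0.0723 mm/yr

0.0723 mm/yr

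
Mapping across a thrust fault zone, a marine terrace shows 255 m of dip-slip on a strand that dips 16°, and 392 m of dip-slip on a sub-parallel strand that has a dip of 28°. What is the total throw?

throw_A = 255 × sin(16°) = 70.29 m
throw_B = 392 × sin(28°) = 184 m
total = 70.29 + 184 = 254 m

254 m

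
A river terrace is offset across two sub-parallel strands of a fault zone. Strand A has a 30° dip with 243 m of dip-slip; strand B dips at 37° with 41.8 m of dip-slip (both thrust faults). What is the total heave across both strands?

244 m

heave_A = 243 × cos(30°) = 210.4 m
heave_B = 41.8 × cos(37°) = 33.38 m
total = 210.4 + 33.38 = 244 m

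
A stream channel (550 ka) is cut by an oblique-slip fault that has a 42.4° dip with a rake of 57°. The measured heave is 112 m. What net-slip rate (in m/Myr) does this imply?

329 m/Myr

dip-slip = heave / cos(dip) = 112 / cos(42.4°) = 151.7 m
net slip = dip-slip / sin(rake) = 151.7 / sin(57°) = 180.8 m
rate = 180.8 m / 550 ka = 0.000329 m/yr = 329 m/Myr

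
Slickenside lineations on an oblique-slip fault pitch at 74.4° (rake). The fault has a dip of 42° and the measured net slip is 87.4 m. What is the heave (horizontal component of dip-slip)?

62.6 m

dip-slip = net slip × sin(rake) = 87.4 m × sin(74.4°) = 84.18 m
heave = dip-slip × cos(dip) = 84.18 × cos(42°) = 62.6 m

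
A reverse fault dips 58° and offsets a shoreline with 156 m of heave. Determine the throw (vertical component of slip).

250 m

throw = heave × tan(dip) = 156 × tan(58°) = 250 m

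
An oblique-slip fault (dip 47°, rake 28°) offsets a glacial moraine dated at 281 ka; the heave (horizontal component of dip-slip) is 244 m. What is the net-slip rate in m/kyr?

2.71 m/kyr

dip-slip = heave / cos(dip) = 244 / cos(47°) = 357.8 m
net slip = dip-slip / sin(rake) = 357.8 / sin(28°) = 762.1 m
rate = 762.1 m / 281 ka = 0.00271 m/yr = 2.71 m/kyr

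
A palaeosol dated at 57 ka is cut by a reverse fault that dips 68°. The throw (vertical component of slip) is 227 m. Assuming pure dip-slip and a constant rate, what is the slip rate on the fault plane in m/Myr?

4300 m/Myr

dip-slip = throw / sin(dip) = 227 m / sin(68°) = 244.8 m
rate = 244.8 m / 57 ka = 0.00430 m/yr = 4300 m/Myr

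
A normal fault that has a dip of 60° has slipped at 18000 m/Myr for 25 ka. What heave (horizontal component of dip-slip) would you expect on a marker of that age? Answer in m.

dip-slip = rate × time = 18000 m/Myr × 25 ka = 450 m
heave = dip-slip × cos(dip) = 450 × cos(60°) = 225 m

225 m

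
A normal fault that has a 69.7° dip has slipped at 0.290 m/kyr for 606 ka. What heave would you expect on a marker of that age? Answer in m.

61 m

dip-slip = rate × time = 0.290 m/kyr × 606 ka = 175.7 m
heave = dip-slip × cos(dip) = 175.7 × cos(69.7°) = 61 m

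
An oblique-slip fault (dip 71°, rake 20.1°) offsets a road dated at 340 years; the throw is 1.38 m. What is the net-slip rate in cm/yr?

1.25 cm/yr

dip-slip = throw / sin(dip) = 1.38 / sin(71°) = 1.460 m
net slip = dip-slip / sin(rake) = 1.460 / sin(20.1°) = 4.247 m
rate = 4.247 m / 340 years = 0.0125 m/yr = 1.25 cm/yr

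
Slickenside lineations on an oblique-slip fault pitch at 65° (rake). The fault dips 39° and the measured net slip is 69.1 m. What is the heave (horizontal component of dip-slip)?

dip-slip = net slip × sin(rake) = 69.1 m × sin(65°) = 62.63 m
heave = dip-slip × cos(dip) = 62.63 × cos(39°) = 48.7 m

48.7 m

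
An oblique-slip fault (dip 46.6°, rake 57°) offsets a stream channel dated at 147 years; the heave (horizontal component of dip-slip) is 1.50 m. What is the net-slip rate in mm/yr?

17.7 mm/yr

dip-slip = heave / cos(dip) = 1.50 / cos(46.6°) = 2.183 m
net slip = dip-slip / sin(rake) = 2.183 / sin(57°) = 2.603 m
rate = 2.603 m / 147 years = 0.0177 m/yr = 17.7 mm/yr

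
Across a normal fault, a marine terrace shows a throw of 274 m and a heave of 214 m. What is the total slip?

348 m

net slip = √(throw² + heave²) = √(274² + 214²) = 348 m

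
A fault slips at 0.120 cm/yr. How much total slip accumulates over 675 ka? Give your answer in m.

slip = rate × time = 0.120 cm/yr × 675 ka = 810 m

810 m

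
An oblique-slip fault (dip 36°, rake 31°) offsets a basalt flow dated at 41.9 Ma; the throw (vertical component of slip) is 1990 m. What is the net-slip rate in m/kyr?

0.157 m/kyr

dip-slip = throw / sin(dip) = 1990 / sin(36°) = 3386 m
net slip = dip-slip / sin(rake) = 3386 / sin(31°) = 6573 m
rate = 6573 m / 41.9 Ma = 0.000157 m/yr = 0.157 m/kyr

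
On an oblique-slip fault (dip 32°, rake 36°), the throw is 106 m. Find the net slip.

340 m

dip-slip = throw / sin(dip) = 106 / sin(32°) = 200 m
net slip = dip-slip / sin(rake) = 200 / sin(36°) = 340 m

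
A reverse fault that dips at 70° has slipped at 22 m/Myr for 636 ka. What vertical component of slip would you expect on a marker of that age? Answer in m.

dip-slip = rate × time = 22 m/Myr × 636 ka = 13.99 m
throw = dip-slip × sin(dip) = 13.99 × sin(70°) = 13.1 m

13.1 m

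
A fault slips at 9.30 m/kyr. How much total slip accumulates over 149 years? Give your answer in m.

slip = rate × time = 9.30 m/kyr × 149 years = 1.39 m

1.39 m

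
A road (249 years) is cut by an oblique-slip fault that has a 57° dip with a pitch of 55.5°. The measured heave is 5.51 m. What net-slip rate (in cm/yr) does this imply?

4.93 cm/yr

dip-slip = heave / cos(dip) = 5.51 / cos(57°) = 10.12 m
net slip = dip-slip / sin(rake) = 10.12 / sin(55.5°) = 12.28 m
rate = 12.28 m / 249 years = 0.0493 m/yr = 4.93 cm/yr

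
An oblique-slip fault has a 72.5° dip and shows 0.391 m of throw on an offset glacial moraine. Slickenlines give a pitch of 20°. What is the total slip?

1.20 m

dip-slip = throw / sin(dip) = 0.391 / sin(72.5°) = 0.4100 m
net slip = dip-slip / sin(rake) = 0.4100 / sin(20°) = 1.20 m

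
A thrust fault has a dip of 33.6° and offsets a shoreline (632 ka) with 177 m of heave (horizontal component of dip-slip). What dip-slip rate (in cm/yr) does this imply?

0.0336 cm/yr

dip-slip = heave / cos(dip) = 177 m / cos(33.6°) = 212.5 m
rate = 212.5 m / 632 ka = 0.000336 m/yr = 0.0336 cm/yr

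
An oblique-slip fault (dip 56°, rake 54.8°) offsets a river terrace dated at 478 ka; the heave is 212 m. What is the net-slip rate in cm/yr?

0.0971 cm/yr

dip-slip = heave / cos(dip) = 212 / cos(56°) = 379.1 m
net slip = dip-slip / sin(rake) = 379.1 / sin(54.8°) = 464 m
rate = 464 m / 478 ka = 0.000971 m/yr = 0.0971 cm/yr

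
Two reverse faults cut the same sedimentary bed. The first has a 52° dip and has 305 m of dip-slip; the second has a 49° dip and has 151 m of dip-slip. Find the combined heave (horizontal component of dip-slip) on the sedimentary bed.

287 m

heave_A = 305 × cos(52°) = 187.8 m
heave_B = 151 × cos(49°) = 99.06 m
total = 187.8 + 99.06 = 287 m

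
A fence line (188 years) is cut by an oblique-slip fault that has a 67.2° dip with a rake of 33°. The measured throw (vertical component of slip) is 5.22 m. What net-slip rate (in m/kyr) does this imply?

55.3 m/kyr

dip-slip = throw / sin(dip) = 5.22 / sin(67.2°) = 5.662 m
net slip = dip-slip / sin(rake) = 5.662 / sin(33°) = 10.40 m
rate = 10.40 m / 188 years = 0.0553 m/yr = 55.3 m/kyr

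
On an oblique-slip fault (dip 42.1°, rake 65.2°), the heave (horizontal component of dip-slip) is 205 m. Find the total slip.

304 m

dip-slip = heave / cos(dip) = 205 / cos(42.1°) = 276.3 m
net slip = dip-slip / sin(rake) = 276.3 / sin(65.2°) = 304 m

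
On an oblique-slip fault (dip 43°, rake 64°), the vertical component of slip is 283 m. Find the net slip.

dip-slip = throw / sin(dip) = 283 / sin(43°) = 415 m
net slip = dip-slip / sin(rake) = 415 / sin(64°) = 462 m

462 m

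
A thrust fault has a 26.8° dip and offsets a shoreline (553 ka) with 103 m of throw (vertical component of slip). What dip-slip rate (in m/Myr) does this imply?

413 m/Myr

dip-slip = throw / sin(dip) = 103 m / sin(26.8°) = 228.4 m
rate = 228.4 m / 553 ka = 0.000413 m/yr = 413 m/Myr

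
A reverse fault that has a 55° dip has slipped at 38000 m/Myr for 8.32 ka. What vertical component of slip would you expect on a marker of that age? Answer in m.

259 m

dip-slip = rate × time = 38000 m/Myr × 8.32 ka = 316.2 m
throw = dip-slip × sin(dip) = 316.2 × sin(55°) = 259 m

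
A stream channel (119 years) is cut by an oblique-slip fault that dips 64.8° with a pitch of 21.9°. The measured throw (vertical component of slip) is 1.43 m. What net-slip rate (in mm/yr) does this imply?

35.6 mm/yr

dip-slip = throw / sin(dip) = 1.43 / sin(64.8°) = 1.580 m
net slip = dip-slip / sin(rake) = 1.580 / sin(21.9°) = 4.237 m
rate = 4.237 m / 119 years = 0.0356 m/yr = 35.6 mm/yr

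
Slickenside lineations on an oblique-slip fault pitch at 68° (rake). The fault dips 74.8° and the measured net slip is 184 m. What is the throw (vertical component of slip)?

165 m

dip-slip = net slip × sin(rake) = 184 m × sin(68°) = 170.6 m
throw = dip-slip × sin(dip) = 170.6 × sin(74.8°) = 165 m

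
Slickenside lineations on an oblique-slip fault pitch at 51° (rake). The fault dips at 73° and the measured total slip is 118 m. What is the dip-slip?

dip-slip = net slip × sin(rake) = 118 m × sin(51°) = 91.7 m

91.7 m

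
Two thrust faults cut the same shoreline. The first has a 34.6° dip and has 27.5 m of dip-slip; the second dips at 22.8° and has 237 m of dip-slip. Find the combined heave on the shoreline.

241 m

heave_A = 27.5 × cos(34.6°) = 22.64 m
heave_B = 237 × cos(22.8°) = 218.5 m
total = 22.64 + 218.5 = 241 m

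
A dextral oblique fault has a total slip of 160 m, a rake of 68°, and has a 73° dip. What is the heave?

dip-slip = net slip × sin(rake) = 160 m × sin(68°) = 148.3 m
heave = dip-slip × cos(dip) = 148.3 × cos(73°) = 43.4 m

43.4 m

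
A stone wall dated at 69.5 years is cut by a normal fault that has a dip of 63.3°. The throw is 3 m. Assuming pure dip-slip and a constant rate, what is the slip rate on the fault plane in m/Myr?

48300 m/Myr

dip-slip = throw / sin(dip) = 3 m / sin(63.3°) = 3.358 m
rate = 3.358 m / 69.5 years = 0.0483 m/yr = 48300 m/Myr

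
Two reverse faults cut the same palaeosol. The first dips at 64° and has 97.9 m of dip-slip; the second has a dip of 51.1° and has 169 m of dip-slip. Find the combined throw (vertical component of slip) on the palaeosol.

throw_A = 97.9 × sin(64°) = 87.99 m
throw_B = 169 × sin(51.1°) = 131.5 m
total = 87.99 + 131.5 = 220 m

220 m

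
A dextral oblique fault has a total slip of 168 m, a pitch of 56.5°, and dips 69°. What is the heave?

50.2 m

dip-slip = net slip × sin(rake) = 168 m × sin(56.5°) = 140.1 m
heave = dip-slip × cos(dip) = 140.1 × cos(69°) = 50.2 m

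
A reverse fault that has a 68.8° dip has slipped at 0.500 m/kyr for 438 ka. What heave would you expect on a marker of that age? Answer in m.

79.2 m

dip-slip = rate × time = 0.500 m/kyr × 438 ka = 219 m
heave = dip-slip × cos(dip) = 219 × cos(68.8°) = 79.2 m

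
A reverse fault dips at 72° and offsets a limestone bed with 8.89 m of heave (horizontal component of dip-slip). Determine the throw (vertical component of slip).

throw = heave × tan(dip) = 8.89 × tan(72°) = 27.4 m

27.4 m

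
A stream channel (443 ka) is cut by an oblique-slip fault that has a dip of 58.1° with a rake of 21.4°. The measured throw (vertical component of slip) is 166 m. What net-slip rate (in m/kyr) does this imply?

dip-slip = throw / sin(dip) = 166 / sin(58.1°) = 195.5 m
net slip = dip-slip / sin(rake) = 195.5 / sin(21.4°) = 535.9 m
rate = 535.9 m / 443 ka = 0.00121 m/yr = 1.21 m/kyr

1.21 m/kyr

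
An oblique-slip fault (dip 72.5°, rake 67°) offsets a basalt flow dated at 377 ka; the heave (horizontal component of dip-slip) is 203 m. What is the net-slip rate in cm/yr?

dip-slip = heave / cos(dip) = 203 / cos(72.5°) = 675.1 m
net slip = dip-slip / sin(rake) = 675.1 / sin(67°) = 733.4 m
rate = 733.4 m / 377 ka = 0.00195 m/yr = 0.195 cm/yr

0.195 cm/yr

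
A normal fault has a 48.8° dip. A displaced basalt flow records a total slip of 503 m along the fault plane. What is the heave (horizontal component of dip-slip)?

heave = dip-slip × cos(dip) = 503 m × cos(48.8°) = 331 m

331 m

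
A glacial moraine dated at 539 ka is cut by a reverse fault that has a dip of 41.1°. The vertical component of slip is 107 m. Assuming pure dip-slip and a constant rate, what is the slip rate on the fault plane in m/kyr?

dip-slip = throw / sin(dip) = 107 m / sin(41.1°) = 162.8 m
rate = 162.8 m / 539 ka = 0.000302 m/yr = 0.302 m/kyr

0.302 m/kyr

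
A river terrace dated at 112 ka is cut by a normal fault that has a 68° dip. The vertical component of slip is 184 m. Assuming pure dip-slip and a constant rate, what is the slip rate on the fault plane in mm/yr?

1.77 mm/yr

dip-slip = throw / sin(dip) = 184 m / sin(68°) = 198.5 m
rate = 198.5 m / 112 ka = 0.00177 m/yr = 1.77 mm/yr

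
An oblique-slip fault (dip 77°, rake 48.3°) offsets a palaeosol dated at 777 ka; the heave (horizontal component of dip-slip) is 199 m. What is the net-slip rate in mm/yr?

1.52 mm/yr

dip-slip = heave / cos(dip) = 199 / cos(77°) = 884.6 m
net slip = dip-slip / sin(rake) = 884.6 / sin(48.3°) = 1185 m
rate = 1185 m / 777 ka = 0.00152 m/yr = 1.52 mm/yr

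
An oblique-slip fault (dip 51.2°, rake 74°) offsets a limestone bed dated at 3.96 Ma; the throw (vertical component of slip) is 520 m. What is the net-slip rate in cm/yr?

0.0175 cm/yr

dip-slip = throw / sin(dip) = 520 / sin(51.2°) = 667.2 m
net slip = dip-slip / sin(rake) = 667.2 / sin(74°) = 694.1 m
rate = 694.1 m / 3.96 Ma = 0.000175 m/yr = 0.0175 cm/yr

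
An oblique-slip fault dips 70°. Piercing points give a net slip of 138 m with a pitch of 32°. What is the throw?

dip-slip = net slip × sin(rake) = 138 m × sin(32°) = 73.13 m
throw = dip-slip × sin(dip) = 73.13 × sin(70°) = 68.7 m

68.7 m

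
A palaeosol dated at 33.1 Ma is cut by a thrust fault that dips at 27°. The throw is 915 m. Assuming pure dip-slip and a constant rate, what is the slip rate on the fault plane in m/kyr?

dip-slip = throw / sin(dip) = 915 m / sin(27°) = 2015 m
rate = 2015 m / 33.1 Ma = 0.0000609 m/yr = 0.0609 m/kyr

0.0609 m/kyr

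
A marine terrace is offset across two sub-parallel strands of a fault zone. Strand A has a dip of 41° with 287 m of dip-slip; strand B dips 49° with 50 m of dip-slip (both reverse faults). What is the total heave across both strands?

heave_A = 287 × cos(41°) = 216.6 m
heave_B = 50 × cos(49°) = 32.80 m
total = 216.6 + 32.80 = 249 m

249 m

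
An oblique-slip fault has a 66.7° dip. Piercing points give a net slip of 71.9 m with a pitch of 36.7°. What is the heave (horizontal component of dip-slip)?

dip-slip = net slip × sin(rake) = 71.9 m × sin(36.7°) = 42.97 m
heave = dip-slip × cos(dip) = 42.97 × cos(66.7°) = 17 m

17 m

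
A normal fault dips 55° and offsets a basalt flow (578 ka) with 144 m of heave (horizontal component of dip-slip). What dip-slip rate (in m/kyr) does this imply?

dip-slip = heave / cos(dip) = 144 m / cos(55°) = 251.1 m
rate = 251.1 m / 578 ka = 0.000434 m/yr = 0.434 m/kyr

0.434 m/kyr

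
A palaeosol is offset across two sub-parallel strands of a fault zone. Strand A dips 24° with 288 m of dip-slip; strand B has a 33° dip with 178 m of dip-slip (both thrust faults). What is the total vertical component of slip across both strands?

214 m

throw_A = 288 × sin(24°) = 117.1 m
throw_B = 178 × sin(33°) = 96.95 m
total = 117.1 + 96.95 = 214 m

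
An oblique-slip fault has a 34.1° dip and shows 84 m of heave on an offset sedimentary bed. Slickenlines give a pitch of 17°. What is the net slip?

dip-slip = heave / cos(dip) = 84 / cos(34.1°) = 101.4 m
net slip = dip-slip / sin(rake) = 101.4 / sin(17°) = 347 m

347 m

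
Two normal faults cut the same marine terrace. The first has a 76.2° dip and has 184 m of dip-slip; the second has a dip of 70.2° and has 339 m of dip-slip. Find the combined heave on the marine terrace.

159 m

heave_A = 184 × cos(76.2°) = 43.89 m
heave_B = 339 × cos(70.2°) = 114.8 m
total = 43.89 + 114.8 = 159 m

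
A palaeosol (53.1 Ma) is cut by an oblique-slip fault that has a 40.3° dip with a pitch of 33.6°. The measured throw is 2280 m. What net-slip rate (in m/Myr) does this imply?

120 m/Myr

dip-slip = throw / sin(dip) = 2280 / sin(40.3°) = 3525 m
net slip = dip-slip / sin(rake) = 3525 / sin(33.6°) = 6370 m
rate = 6370 m / 53.1 Ma = 0.000120 m/yr = 120 m/Myr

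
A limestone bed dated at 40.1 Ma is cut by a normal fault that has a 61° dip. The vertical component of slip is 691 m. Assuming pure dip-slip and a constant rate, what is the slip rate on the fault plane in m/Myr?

dip-slip = throw / sin(dip) = 691 m / sin(61°) = 790.1 m
rate = 790.1 m / 40.1 Ma = 0.0000197 m/yr = 19.7 m/Myr

19.7 m/Myr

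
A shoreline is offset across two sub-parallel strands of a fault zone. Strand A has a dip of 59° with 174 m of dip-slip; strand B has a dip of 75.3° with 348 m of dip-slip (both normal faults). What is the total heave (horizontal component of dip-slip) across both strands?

heave_A = 174 × cos(59°) = 89.62 m
heave_B = 348 × cos(75.3°) = 88.31 m
total = 89.62 + 88.31 = 178 m

178 m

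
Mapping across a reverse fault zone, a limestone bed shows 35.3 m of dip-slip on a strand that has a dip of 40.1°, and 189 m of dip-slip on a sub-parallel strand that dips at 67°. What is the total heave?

101 m

heave_A = 35.3 × cos(40.1°) = 27 m
heave_B = 189 × cos(67°) = 73.85 m
total = 27 + 73.85 = 101 m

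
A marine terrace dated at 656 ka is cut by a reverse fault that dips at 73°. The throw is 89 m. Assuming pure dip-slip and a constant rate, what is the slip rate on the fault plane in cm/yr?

dip-slip = throw / sin(dip) = 89 m / sin(73°) = 93.07 m
rate = 93.07 m / 656 ka = 0.000142 m/yr = 0.0142 cm/yr

0.0142 cm/yr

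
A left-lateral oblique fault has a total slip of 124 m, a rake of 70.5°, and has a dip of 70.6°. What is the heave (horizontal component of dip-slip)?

38.8 m

dip-slip = net slip × sin(rake) = 124 m × sin(70.5°) = 116.9 m
heave = dip-slip × cos(dip) = 116.9 × cos(70.6°) = 38.8 m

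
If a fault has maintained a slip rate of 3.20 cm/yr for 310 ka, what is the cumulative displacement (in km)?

slip = rate × time = 3.20 cm/yr × 310 ka = 9920 m = 9.92 km

9.92 km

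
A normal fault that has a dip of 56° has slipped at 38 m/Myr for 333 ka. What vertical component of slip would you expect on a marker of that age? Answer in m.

dip-slip = rate × time = 38 m/Myr × 333 ka = 12.65 m
throw = dip-slip × sin(dip) = 12.65 × sin(56°) = 10.5 m

10.5 m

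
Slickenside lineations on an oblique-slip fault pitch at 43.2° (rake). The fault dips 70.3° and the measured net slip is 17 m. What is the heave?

3.92 m

dip-slip = net slip × sin(rake) = 17 m × sin(43.2°) = 11.64 m
heave = dip-slip × cos(dip) = 11.64 × cos(70.3°) = 3.92 m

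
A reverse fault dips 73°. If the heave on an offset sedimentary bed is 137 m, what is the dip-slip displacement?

dip-slip = heave / cos(dip) = 137 / cos(73°) = 469 m

469 m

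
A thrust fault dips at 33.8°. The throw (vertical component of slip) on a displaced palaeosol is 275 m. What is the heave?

heave = throw / tan(dip) = 275 / tan(33.8°) = 411 m

411 m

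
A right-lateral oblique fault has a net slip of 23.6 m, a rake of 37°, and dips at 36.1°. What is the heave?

11.5 m

dip-slip = net slip × sin(rake) = 23.6 m × sin(37°) = 14.20 m
heave = dip-slip × cos(dip) = 14.20 × cos(36.1°) = 11.5 m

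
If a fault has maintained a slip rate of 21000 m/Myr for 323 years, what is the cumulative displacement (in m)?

slip = rate × time = 21000 m/Myr × 323 years = 6.78 m

6.78 m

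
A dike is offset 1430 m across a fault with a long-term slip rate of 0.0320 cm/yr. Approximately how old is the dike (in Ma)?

4.47 Ma

age = offset / rate = 1430 m / (0.0320 cm/yr) = 4.47e+06 yr = 4.47 Ma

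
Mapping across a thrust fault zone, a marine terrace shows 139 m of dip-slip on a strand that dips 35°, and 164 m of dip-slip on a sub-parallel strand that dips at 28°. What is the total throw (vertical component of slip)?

157 m

throw_A = 139 × sin(35°) = 79.73 m
throw_B = 164 × sin(28°) = 76.99 m
total = 79.73 + 76.99 = 157 m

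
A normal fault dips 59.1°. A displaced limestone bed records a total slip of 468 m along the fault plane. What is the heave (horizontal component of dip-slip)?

heave = dip-slip × cos(dip) = 468 m × cos(59.1°) = 240 m

240 m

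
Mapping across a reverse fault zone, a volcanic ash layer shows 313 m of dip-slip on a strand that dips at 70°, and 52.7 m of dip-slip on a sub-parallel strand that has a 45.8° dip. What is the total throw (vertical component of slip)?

throw_A = 313 × sin(70°) = 294.1 m
throw_B = 52.7 × sin(45.8°) = 37.78 m
total = 294.1 + 37.78 = 332 m

332 m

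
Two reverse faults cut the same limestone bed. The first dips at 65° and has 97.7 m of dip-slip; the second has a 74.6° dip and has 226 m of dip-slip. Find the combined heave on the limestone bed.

101 m

heave_A = 97.7 × cos(65°) = 41.29 m
heave_B = 226 × cos(74.6°) = 60.02 m
total = 41.29 + 60.02 = 101 m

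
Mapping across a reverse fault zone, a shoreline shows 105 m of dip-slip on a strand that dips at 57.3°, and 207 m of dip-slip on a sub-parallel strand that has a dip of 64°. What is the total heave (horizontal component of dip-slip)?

147 m

heave_A = 105 × cos(57.3°) = 56.73 m
heave_B = 207 × cos(64°) = 90.74 m
total = 56.73 + 90.74 = 147 m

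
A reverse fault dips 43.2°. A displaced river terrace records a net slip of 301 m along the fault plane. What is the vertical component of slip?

206 m

throw = dip-slip × sin(dip) = 301 m × sin(43.2°) = 206 m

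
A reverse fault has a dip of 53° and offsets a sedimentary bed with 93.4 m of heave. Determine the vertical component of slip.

124 m

throw = heave × tan(dip) = 93.4 × tan(53°) = 124 m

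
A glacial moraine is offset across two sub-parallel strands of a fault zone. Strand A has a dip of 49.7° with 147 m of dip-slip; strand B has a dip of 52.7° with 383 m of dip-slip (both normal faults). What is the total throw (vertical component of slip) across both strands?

417 m

throw_A = 147 × sin(49.7°) = 112.1 m
throw_B = 383 × sin(52.7°) = 304.7 m
total = 112.1 + 304.7 = 417 m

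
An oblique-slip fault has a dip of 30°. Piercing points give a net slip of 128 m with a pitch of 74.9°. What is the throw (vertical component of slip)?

dip-slip = net slip × sin(rake) = 128 m × sin(74.9°) = 123.6 m
throw = dip-slip × sin(dip) = 123.6 × sin(30°) = 61.8 m

61.8 m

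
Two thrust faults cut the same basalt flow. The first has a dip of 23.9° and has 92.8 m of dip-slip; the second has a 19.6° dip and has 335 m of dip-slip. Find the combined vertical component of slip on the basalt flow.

throw_A = 92.8 × sin(23.9°) = 37.60 m
throw_B = 335 × sin(19.6°) = 112.4 m
total = 37.60 + 112.4 = 150 m

150 m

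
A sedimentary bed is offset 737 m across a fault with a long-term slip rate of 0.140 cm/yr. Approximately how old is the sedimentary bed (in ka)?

age = offset / rate = 737 m / (0.140 cm/yr) = 526000 yr = 526 ka

526 ka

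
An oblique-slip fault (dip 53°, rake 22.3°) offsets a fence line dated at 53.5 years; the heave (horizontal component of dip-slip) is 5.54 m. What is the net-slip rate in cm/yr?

45.3 cm/yr

dip-slip = heave / cos(dip) = 5.54 / cos(53°) = 9.205 m
net slip = dip-slip / sin(rake) = 9.205 / sin(22.3°) = 24.26 m
rate = 24.26 m / 53.5 years = 0.453 m/yr = 45.3 cm/yr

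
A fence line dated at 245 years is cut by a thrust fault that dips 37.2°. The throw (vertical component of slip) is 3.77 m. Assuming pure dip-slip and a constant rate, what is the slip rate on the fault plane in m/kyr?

dip-slip = throw / sin(dip) = 3.77 m / sin(37.2°) = 6.236 m
rate = 6.236 m / 245 years = 0.0255 m/yr = 25.5 m/kyr

25.5 m/kyr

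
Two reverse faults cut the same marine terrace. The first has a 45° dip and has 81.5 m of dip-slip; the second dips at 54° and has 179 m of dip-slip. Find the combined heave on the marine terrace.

heave_A = 81.5 × cos(45°) = 57.63 m
heave_B = 179 × cos(54°) = 105.2 m
total = 57.63 + 105.2 = 163 m

163 m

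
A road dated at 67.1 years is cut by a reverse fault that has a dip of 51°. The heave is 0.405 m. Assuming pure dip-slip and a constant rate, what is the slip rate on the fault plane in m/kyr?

9.59 m/kyr

dip-slip = heave / cos(dip) = 0.405 m / cos(51°) = 0.6436 m
rate = 0.6436 m / 67.1 years = 0.00959 m/yr = 9.59 m/kyr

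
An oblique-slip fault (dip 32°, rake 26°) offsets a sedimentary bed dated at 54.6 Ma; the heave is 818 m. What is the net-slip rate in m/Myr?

dip-slip = heave / cos(dip) = 818 / cos(32°) = 964.6 m
net slip = dip-slip / sin(rake) = 964.6 / sin(26°) = 2200 m
rate = 2200 m / 54.6 Ma = 0.0000403 m/yr = 40.3 m/Myr

40.3 m/Myr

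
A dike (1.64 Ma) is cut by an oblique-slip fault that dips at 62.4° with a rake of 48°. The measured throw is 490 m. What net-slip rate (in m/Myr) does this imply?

454 m/Myr

dip-slip = throw / sin(dip) = 490 / sin(62.4°) = 552.9 m
net slip = dip-slip / sin(rake) = 552.9 / sin(48°) = 744 m
rate = 744 m / 1.64 Ma = 0.000454 m/yr = 454 m/Myr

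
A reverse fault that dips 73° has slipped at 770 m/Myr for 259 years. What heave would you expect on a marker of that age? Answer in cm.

dip-slip = rate × time = 770 m/Myr × 259 years = 0.1994 m
heave = dip-slip × cos(dip) = 0.1994 × cos(73°) = 0.0583 m = 5.83 cm

5.83 cm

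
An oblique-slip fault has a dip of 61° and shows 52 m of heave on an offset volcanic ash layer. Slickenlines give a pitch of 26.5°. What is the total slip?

240 m

dip-slip = heave / cos(dip) = 52 / cos(61°) = 107.3 m
net slip = dip-slip / sin(rake) = 107.3 / sin(26.5°) = 240 m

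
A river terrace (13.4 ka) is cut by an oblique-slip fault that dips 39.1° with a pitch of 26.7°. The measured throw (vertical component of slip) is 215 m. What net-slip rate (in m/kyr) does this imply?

dip-slip = throw / sin(dip) = 215 / sin(39.1°) = 340.9 m
net slip = dip-slip / sin(rake) = 340.9 / sin(26.7°) = 758.7 m
rate = 758.7 m / 13.4 ka = 0.0566 m/yr = 56.6 m/kyr

56.6 m/kyr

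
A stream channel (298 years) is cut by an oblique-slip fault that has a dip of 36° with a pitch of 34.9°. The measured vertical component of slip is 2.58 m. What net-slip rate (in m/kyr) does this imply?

25.7 m/kyr

dip-slip = throw / sin(dip) = 2.58 / sin(36°) = 4.389 m
net slip = dip-slip / sin(rake) = 4.389 / sin(34.9°) = 7.672 m
rate = 7.672 m / 298 years = 0.0257 m/yr = 25.7 m/kyr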